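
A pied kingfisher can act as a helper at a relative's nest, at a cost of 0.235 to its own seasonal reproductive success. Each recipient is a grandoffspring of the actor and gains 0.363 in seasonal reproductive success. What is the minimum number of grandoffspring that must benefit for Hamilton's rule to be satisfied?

3

r to a grandoffspring = 1/4 (two parent–offspring links: r = (1/2)^2 = 1/4).
Hamilton's rule: n·r·B > C  ⇒  n > C/(r·B) = 0.235/(0.25·0.363) = 2.59.
The smallest integer exceeding 2.59 is 3.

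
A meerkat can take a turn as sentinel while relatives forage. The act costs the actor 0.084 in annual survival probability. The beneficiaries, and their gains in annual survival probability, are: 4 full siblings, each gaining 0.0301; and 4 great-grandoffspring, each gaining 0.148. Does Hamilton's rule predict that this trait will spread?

Hamilton's rule: the trait is favored when the sum of r·B over every recipient exceeds the actor's cost C.
r to a full sibling = 1/2 (full sibs share both parents — two paths of length 2: r = 2·(1/2)^2 = 1/2).
r to a great-grandoffspring = 1/8 (three parent–offspring links: r = (1/2)^3 = 1/8).
Summing one r·B term per recipient: 4·0.5·0.0301 + 4·0.125·0.148 = 0.1342.
0.1342 > 0.084: the indirect benefit exceeds the cost.

Yes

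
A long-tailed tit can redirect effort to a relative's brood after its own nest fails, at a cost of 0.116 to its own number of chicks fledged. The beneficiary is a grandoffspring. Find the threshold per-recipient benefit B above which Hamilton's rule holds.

0.464

r to a grandoffspring = 1/4 (two parent–offspring links: r = (1/2)^2 = 1/4).
Hamilton's rule with n recipients of equal r: n·r·B > C, so B > C/(n·r) = 0.116/(1·0.25) = 0.464.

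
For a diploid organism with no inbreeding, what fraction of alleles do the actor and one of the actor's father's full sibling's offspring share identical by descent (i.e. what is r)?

0.125

Each parent–offspring link contributes a factor of 1/2, and independent paths through distinct common ancestors add.
First cousins share one grandparent pair — two paths of length 4: r = 2·(1/2)^4 = 1/8.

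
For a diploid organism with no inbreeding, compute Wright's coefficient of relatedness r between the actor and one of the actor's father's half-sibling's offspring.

0.0625

Each parent–offspring link contributes a factor of 1/2, and independent paths through distinct common ancestors add.
Half first cousins share one grandparent — one path of length 4: r = (1/2)^4 = 1/16.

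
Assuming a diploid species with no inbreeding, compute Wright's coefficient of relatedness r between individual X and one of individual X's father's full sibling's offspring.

Each parent–offspring link contributes a factor of 1/2, and independent paths through distinct common ancestors add.
First cousins share one grandparent pair — two paths of length 4: r = 2·(1/2)^4 = 1/8.

0.125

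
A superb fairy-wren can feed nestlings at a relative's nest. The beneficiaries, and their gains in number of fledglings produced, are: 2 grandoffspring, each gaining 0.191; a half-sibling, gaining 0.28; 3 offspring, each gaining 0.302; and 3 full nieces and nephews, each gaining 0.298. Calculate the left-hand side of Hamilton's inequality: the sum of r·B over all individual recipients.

0.842

r to a grandoffspring = 1/4 (two parent–offspring links: r = (1/2)^2 = 1/4).
r to a half-sibling = 1/4 (half-sibs share one parent — one path of length 2: r = (1/2)^2 = 1/4).
r to an offspring = 0.5 (one parent–offspring link: r = (1/2)^1 = 1/2).
r to a full niece or nephew = 0.25 (full aunt/uncle↔niece/nephew: two paths of length 3 through the shared grandparent pair: r = 2·(1/2)^3 = 1/4).
Summing one r·B term per recipient: 2·0.25·0.191 + 1·0.25·0.28 + 3·0.5·0.302 + 3·0.25·0.298 = 0.842.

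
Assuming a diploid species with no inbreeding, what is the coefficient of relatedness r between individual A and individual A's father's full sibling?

0.25

Each parent–offspring link contributes a factor of 1/2, and independent paths through distinct common ancestors add.
Full aunt/uncle↔niece/nephew: two paths of length 3 through the shared grandparent pair: r = 2·(1/2)^3 = 1/4.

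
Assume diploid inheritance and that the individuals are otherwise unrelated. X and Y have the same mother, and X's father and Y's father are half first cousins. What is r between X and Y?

With two independent routes of shared ancestry, r is the sum of the two contributions.
X and Y are related in two ways: half-sibs through their shared mother (r = 1/4) and half second cousins through their fathers (r = 1/64).
r = 1/4 + 1/64 = 0.265625.

0.265625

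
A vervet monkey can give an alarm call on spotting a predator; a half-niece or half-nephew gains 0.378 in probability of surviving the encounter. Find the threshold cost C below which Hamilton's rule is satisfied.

r to a half-niece or half-nephew = 0.125 (half-aunt/uncle↔niece/nephew: one path of length 3: r = (1/2)^3 = 1/8).
Hamilton's rule: n·r·B > C, so the trait is favored while C < n·r·B = 1·0.125·0.378 = 0.04725.

0.04725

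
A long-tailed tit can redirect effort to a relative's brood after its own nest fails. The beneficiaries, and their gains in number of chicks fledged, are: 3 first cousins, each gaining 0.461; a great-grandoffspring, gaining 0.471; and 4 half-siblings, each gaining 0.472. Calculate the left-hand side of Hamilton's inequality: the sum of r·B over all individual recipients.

0.70375

r to a first cousin = 0.125 (first cousins share one grandparent pair — two paths of length 4: r = 2·(1/2)^4 = 1/8).
r to a great-grandoffspring = 0.125 (three parent–offspring links: r = (1/2)^3 = 1/8).
r to a half-sibling = 0.25 (half-sibs share one parent — one path of length 2: r = (1/2)^2 = 1/4).
Summing one r·B term per recipient: 3·0.125·0.461 + 1·0.125·0.471 + 4·0.25·0.472 = 0.70375.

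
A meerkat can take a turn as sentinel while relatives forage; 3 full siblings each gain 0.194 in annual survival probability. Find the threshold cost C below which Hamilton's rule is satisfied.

r to a full sibling = 0.5 (full sibs share both parents — two paths of length 2: r = 2·(1/2)^2 = 1/2).
Hamilton's rule: n·r·B > C, so the trait is favored while C < n·r·B = 3·0.5·0.194 = 0.291.

0.291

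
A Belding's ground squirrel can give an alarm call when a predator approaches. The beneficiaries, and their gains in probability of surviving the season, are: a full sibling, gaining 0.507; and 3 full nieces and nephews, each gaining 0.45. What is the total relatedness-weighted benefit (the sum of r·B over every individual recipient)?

r to a full sibling = 0.5 (full sibs share both parents — two paths of length 2: r = 2·(1/2)^2 = 1/2).
r to a full niece or nephew = 0.25 (full aunt/uncle↔niece/nephew: two paths of length 3 through the shared grandparent pair: r = 2·(1/2)^3 = 1/4).
Summing one r·B term per recipient: 1·0.5·0.507 + 3·0.25·0.45 = 0.591.

0.591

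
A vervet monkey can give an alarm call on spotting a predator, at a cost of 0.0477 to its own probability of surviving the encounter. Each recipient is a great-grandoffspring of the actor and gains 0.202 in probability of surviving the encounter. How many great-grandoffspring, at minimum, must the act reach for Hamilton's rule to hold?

r to a great-grandoffspring = 1/8 (three parent–offspring links: r = (1/2)^3 = 1/8).
Hamilton's rule: n·r·B > C  ⇒  n > C/(r·B) = 0.0477/(0.125·0.202) = 1.889.
The smallest integer exceeding 1.889 is 2.

2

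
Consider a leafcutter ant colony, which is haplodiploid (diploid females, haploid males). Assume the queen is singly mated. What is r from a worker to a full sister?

0.75

Haplodiploid full sisters inherit their father's entire haploid genome identically (contributing 1/2) and on average half of their mother's contribution (1/2 · 1/2 = 1/4); r = 1/2 + 1/4 = 3/4.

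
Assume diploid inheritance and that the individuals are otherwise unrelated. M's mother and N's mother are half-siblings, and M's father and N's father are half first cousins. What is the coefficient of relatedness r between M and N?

Wright's path rule: contributions from independent ancestry routes add.
M and N are related in two ways: half first cousins through their mothers (r = 1/16) and half second cousins through their fathers (r = 1/64).
r = 1/16 + 1/64 = 5/64 = 0.078125.

0.078125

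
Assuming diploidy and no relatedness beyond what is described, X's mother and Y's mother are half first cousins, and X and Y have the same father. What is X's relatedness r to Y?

0.265625

Independent pedigree routes through distinct common ancestors add.
X and Y are related in two ways: half second cousins through their mothers (r = 1/64) and half-sibs through their shared father (r = 1/4).
r = 1/64 + 1/4 = 17/64 = 0.265625.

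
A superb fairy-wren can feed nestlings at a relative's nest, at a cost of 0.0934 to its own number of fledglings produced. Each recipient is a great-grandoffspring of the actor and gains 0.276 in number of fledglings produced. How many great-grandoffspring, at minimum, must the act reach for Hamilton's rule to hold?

3

r to a great-grandoffspring = 0.125 (three parent–offspring links: r = (1/2)^3 = 1/8).
Hamilton's rule: n·r·B > C  ⇒  n > C/(r·B) = 0.0934/(0.125·0.276) = 2.707.
The smallest integer exceeding 2.707 is 3.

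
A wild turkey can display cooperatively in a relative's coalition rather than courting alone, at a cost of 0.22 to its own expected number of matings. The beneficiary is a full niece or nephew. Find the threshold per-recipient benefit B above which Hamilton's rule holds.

0.88

r to a full niece or nephew = 1/4 (full aunt/uncle↔niece/nephew: two paths of length 3 through the shared grandparent pair: r = 2·(1/2)^3 = 1/4).
Hamilton's rule with n recipients of equal r: n·r·B > C, so B > C/(n·r) = 0.22/(1·0.25) = 0.88.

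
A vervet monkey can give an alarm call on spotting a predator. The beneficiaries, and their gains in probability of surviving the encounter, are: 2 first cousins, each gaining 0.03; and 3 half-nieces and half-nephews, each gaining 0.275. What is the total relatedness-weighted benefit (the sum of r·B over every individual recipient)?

r to a first cousin = 0.125 (first cousins share one grandparent pair — two paths of length 4: r = 2·(1/2)^4 = 1/8).
r to a half-niece or half-nephew = 1/8 (half-aunt/uncle↔niece/nephew: one path of length 3: r = (1/2)^3 = 1/8).
Summing one r·B term per recipient: 2·0.125·0.03 + 3·0.125·0.275 = 0.110625.

0.110625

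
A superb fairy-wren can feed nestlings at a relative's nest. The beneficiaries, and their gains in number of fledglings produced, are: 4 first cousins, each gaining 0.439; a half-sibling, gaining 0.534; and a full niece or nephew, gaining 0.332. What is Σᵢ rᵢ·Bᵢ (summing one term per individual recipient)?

r to a first cousin = 0.125 (first cousins share one grandparent pair — two paths of length 4: r = 2·(1/2)^4 = 1/8).
r to a half-sibling = 1/4 (half-sibs share one parent — one path of length 2: r = (1/2)^2 = 1/4).
r to a full niece or nephew = 1/4 (full aunt/uncle↔niece/nephew: two paths of length 3 through the shared grandparent pair: r = 2·(1/2)^3 = 1/4).
Summing one r·B term per recipient: 4·0.125·0.439 + 1·0.25·0.534 + 1·0.25·0.332 = 0.436.

0.436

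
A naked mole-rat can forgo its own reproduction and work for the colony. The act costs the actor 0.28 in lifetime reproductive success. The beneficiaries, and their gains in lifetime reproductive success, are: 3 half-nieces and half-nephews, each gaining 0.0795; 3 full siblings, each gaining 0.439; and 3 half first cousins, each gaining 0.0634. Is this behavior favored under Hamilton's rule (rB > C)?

Hamilton's rule: the trait is favored when the sum of r·B over every recipient exceeds the actor's cost C.
r to a half-niece or half-nephew = 0.125 (half-aunt/uncle↔niece/nephew: one path of length 3: r = (1/2)^3 = 1/8).
r to a full sibling = 0.5 (full sibs share both parents — two paths of length 2: r = 2·(1/2)^2 = 1/2).
r to a half first cousin = 0.0625 (half first cousins share one grandparent — one path of length 4: r = (1/2)^4 = 1/16).
Summing one r·B term per recipient: 3·0.125·0.0795 + 3·0.5·0.439 + 3·0.0625·0.0634 = 0.7002.
0.7002 > 0.28: the indirect benefit exceeds the cost.

Yes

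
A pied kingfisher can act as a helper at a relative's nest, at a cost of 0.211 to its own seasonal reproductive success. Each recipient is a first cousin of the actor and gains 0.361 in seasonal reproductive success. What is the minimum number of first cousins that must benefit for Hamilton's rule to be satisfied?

r to a first cousin = 0.125 (first cousins share one grandparent pair — two paths of length 4: r = 2·(1/2)^4 = 1/8).
Hamilton's rule: n·r·B > C  ⇒  n > C/(r·B) = 0.211/(0.125·0.361) = 4.676.
The smallest integer exceeding 4.676 is 5.

5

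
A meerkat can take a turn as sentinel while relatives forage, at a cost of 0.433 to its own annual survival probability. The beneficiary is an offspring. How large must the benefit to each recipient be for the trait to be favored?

r to an offspring = 0.5 (one parent–offspring link: r = (1/2)^1 = 1/2).
Hamilton's rule with n recipients of equal r: n·r·B > C, so B > C/(n·r) = 0.433/(1·0.5) = 0.866.

0.866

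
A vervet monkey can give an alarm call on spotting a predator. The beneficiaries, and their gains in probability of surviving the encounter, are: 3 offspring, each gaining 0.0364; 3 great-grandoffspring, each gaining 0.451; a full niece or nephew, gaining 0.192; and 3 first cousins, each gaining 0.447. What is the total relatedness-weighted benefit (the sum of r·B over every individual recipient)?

0.43935

r to an offspring = 0.5 (one parent–offspring link: r = (1/2)^1 = 1/2).
r to a great-grandoffspring = 1/8 (three parent–offspring links: r = (1/2)^3 = 1/8).
r to a full niece or nephew = 1/4 (full aunt/uncle↔niece/nephew: two paths of length 3 through the shared grandparent pair: r = 2·(1/2)^3 = 1/4).
r to a first cousin = 1/8 (first cousins share one grandparent pair — two paths of length 4: r = 2·(1/2)^4 = 1/8).
Summing one r·B term per recipient: 3·0.5·0.0364 + 3·0.125·0.451 + 1·0.25·0.192 + 3·0.125·0.447 = 0.43935.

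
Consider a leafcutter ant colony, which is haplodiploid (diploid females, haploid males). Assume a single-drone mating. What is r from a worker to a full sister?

0.75

Haplodiploid full sisters inherit their father's entire haploid genome identically (contributing 1/2) and on average half of their mother's contribution (1/2 · 1/2 = 1/4); r = 1/2 + 1/4 = 3/4.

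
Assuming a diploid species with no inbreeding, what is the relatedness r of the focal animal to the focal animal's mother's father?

0.25

Each parent–offspring link contributes a factor of 1/2, and independent paths through distinct common ancestors add.
Two parent–offspring links: r = (1/2)^2 = 1/4.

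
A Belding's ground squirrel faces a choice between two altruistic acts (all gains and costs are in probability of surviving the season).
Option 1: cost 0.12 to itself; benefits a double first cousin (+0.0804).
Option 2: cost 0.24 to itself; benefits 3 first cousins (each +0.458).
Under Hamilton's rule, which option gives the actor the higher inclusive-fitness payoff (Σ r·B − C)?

Option 1: r to a double first cousin = 0.25.
Option 1: Σ r·B − C = (1·0.25·0.0804) − 0.12 = -0.0999.
Option 2: r to a first cousin = 0.125.
Option 2: Σ r·B − C = (3·0.125·0.458) − 0.24 = -0.06825.
Option 2 has the higher net inclusive-fitness payoff.

Option 2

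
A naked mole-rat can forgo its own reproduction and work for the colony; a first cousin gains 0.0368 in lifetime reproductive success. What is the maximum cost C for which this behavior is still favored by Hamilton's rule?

0.0046

r to a first cousin = 0.125 (first cousins share one grandparent pair — two paths of length 4: r = 2·(1/2)^4 = 1/8).
Hamilton's rule: n·r·B > C, so the trait is favored while C < n·r·B = 1·0.125·0.0368 = 0.0046.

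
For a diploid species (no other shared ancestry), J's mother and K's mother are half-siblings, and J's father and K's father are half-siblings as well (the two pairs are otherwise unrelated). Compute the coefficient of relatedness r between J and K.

0.125

Wright's path rule: contributions from independent ancestry routes add.
J and K are related in two ways: half first cousins through their mothers (r = 1/16) and half first cousins through their fathers (r = 1/16).
r = 1/16 + 1/16 = 0.125.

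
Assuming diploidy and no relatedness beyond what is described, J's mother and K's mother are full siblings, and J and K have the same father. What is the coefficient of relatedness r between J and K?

0.375

Wright's path rule: contributions from independent ancestry routes add.
J and K are related in two ways: first cousins through their mothers (r = 1/8) and half-sibs through their shared father (r = 1/4).
r = 1/8 + 1/4 = 3/8 = 0.375.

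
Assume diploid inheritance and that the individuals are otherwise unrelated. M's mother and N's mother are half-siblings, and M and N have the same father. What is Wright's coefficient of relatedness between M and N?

0.3125

Wright's path rule: contributions from independent ancestry routes add.
M and N are related in two ways: half first cousins through their mothers (r = 1/16) and half-sibs through their shared father (r = 1/4).
r = 1/16 + 1/4 = 0.3125.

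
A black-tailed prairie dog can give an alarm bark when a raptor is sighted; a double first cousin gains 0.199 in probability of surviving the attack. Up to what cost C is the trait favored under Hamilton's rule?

0.04975

r to a double first cousin = 1/4 (double first cousins share both grandparent pairs — four paths of length 4: r = 4·(1/2)^4 = 1/4).
Hamilton's rule: n·r·B > C, so the trait is favored while C < n·r·B = 1·0.25·0.199 = 0.04975.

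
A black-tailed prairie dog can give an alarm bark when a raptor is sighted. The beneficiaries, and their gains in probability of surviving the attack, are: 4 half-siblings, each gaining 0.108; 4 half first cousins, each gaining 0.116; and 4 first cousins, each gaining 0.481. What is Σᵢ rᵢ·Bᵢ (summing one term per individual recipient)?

r to a half-sibling = 1/4 (half-sibs share one parent — one path of length 2: r = (1/2)^2 = 1/4).
r to a half first cousin = 1/16 (half first cousins share one grandparent — one path of length 4: r = (1/2)^4 = 1/16).
r to a first cousin = 1/8 (first cousins share one grandparent pair — two paths of length 4: r = 2·(1/2)^4 = 1/8).
Summing one r·B term per recipient: 4·0.25·0.108 + 4·0.0625·0.116 + 4·0.125·0.481 = 0.3775.

0.3775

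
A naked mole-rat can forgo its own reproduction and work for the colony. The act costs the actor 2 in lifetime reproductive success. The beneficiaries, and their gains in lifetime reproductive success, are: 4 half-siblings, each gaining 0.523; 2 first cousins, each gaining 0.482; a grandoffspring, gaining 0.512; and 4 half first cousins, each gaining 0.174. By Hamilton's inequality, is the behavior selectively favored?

No

Hamilton's rule: the trait is favored when the sum of r·B over every recipient exceeds the actor's cost C.
r to a half-sibling = 1/4 (half-sibs share one parent — one path of length 2: r = (1/2)^2 = 1/4).
r to a first cousin = 1/8 (first cousins share one grandparent pair — two paths of length 4: r = 2·(1/2)^4 = 1/8).
r to a grandoffspring = 1/4 (two parent–offspring links: r = (1/2)^2 = 1/4).
r to a half first cousin = 0.0625 (half first cousins share one grandparent — one path of length 4: r = (1/2)^4 = 1/16).
Summing one r·B term per recipient: 4·0.25·0.523 + 2·0.125·0.482 + 1·0.25·0.512 + 4·0.0625·0.174 = 0.815.
0.815 < 2: the indirect benefit is less than the cost.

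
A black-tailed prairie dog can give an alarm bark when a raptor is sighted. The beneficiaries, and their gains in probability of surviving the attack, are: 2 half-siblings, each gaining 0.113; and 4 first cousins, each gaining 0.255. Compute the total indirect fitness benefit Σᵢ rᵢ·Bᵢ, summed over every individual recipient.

r to a half-sibling = 0.25 (half-sibs share one parent — one path of length 2: r = (1/2)^2 = 1/4).
r to a first cousin = 1/8 (first cousins share one grandparent pair — two paths of length 4: r = 2·(1/2)^4 = 1/8).
Summing one r·B term per recipient: 2·0.25·0.113 + 4·0.125·0.255 = 0.184.

0.184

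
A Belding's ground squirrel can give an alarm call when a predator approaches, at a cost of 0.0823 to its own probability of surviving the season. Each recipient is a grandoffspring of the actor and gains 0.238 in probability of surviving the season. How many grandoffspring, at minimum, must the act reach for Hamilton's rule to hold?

2

r to a grandoffspring = 0.25 (two parent–offspring links: r = (1/2)^2 = 1/4).
Hamilton's rule: n·r·B > C  ⇒  n > C/(r·B) = 0.0823/(0.25·0.238) = 1.383.
The smallest integer exceeding 1.383 is 2.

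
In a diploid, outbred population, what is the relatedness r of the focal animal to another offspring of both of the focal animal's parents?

0.5

Each parent–offspring link contributes a factor of 1/2, and independent paths through distinct common ancestors add.
Full sibs share both parents — two paths of length 2: r = 2·(1/2)^2 = 1/2.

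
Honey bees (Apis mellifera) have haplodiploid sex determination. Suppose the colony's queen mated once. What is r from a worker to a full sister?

0.75

Haplodiploid full sisters inherit their father's entire haploid genome identically (contributing 1/2) and on average half of their mother's contribution (1/2 · 1/2 = 1/4); r = 1/2 + 1/4 = 3/4.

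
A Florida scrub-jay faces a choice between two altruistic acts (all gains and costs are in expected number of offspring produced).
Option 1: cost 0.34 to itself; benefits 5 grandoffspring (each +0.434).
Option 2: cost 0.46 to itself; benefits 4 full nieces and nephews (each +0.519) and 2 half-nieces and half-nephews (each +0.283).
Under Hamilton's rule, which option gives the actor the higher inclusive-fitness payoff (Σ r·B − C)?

Option 1

Option 1: r to a grandoffspring = 0.25.
Option 1: Σ r·B − C = (5·0.25·0.434) − 0.34 = 0.2025.
Option 2: r to a full niece or nephew = 0.25.
Option 2: r to a half-niece or half-nephew = 0.125.
Option 2: Σ r·B − C = (4·0.25·0.519 + 2·0.125·0.283) − 0.46 = 0.12975.
Option 1 has the higher net inclusive-fitness payoff.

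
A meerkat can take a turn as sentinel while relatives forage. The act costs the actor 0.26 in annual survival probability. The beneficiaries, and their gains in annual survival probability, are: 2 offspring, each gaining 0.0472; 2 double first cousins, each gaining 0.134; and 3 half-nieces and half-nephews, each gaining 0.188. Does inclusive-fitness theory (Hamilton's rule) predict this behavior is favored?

Hamilton's rule: the trait is favored when the sum of r·B over every recipient exceeds the actor's cost C.
r to an offspring = 1/2 (one parent–offspring link: r = (1/2)^1 = 1/2).
r to a double first cousin = 0.25 (double first cousins share both grandparent pairs — four paths of length 4: r = 4·(1/2)^4 = 1/4).
r to a half-niece or half-nephew = 0.125 (half-aunt/uncle↔niece/nephew: one path of length 3: r = (1/2)^3 = 1/8).
Summing one r·B term per recipient: 2·0.5·0.0472 + 2·0.25·0.134 + 3·0.125·0.188 = 0.1847.
0.1847 < 0.26: the indirect benefit is less than the cost.

No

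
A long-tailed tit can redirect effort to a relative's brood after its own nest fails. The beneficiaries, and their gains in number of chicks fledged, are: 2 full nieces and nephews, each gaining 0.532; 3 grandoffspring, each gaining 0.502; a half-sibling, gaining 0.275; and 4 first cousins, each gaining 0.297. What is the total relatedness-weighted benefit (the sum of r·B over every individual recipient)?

r to a full niece or nephew = 1/4 (full aunt/uncle↔niece/nephew: two paths of length 3 through the shared grandparent pair: r = 2·(1/2)^3 = 1/4).
r to a grandoffspring = 0.25 (two parent–offspring links: r = (1/2)^2 = 1/4).
r to a half-sibling = 1/4 (half-sibs share one parent — one path of length 2: r = (1/2)^2 = 1/4).
r to a first cousin = 0.125 (first cousins share one grandparent pair — two paths of length 4: r = 2·(1/2)^4 = 1/8).
Summing one r·B term per recipient: 2·0.25·0.532 + 3·0.25·0.502 + 1·0.25·0.275 + 4·0.125·0.297 = 0.85975.

0.85975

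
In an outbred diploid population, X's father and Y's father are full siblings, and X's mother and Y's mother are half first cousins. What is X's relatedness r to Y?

Wright's path rule: contributions from independent ancestry routes add.
X and Y are related in two ways: first cousins through their fathers (r = 1/8) and half second cousins through their mothers (r = 1/64).
r = 1/8 + 1/64 = 9/64 = 0.140625.

0.140625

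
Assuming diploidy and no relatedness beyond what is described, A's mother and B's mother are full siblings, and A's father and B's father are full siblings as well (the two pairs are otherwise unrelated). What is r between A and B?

Independent pedigree routes through distinct common ancestors add.
A and B are related in two ways: first cousins through their mothers (r = 1/8) and first cousins through their fathers (r = 1/8) — i.e. double first cousins.
r = 1/8 + 1/8 = 0.25.

0.25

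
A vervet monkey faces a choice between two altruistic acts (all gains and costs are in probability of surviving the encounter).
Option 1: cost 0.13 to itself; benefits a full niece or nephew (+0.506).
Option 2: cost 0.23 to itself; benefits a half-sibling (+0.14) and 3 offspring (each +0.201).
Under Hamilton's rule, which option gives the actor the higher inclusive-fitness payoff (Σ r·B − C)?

Option 1: r to a full niece or nephew = 0.25.
Option 1: Σ r·B − C = (1·0.25·0.506) − 0.13 = -0.0035.
Option 2: r to a half-sibling = 0.25.
Option 2: r to an offspring = 0.5.
Option 2: Σ r·B − C = (1·0.25·0.14 + 3·0.5·0.201) − 0.23 = 0.1065.
Option 2 has the higher net inclusive-fitness payoff.

Option 2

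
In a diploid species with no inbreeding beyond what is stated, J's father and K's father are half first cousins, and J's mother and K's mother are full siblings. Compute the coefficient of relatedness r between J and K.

0.140625

Relatedness sums over independent paths through distinct common ancestors.
J and K are related in two ways: half second cousins through their fathers (r = 1/64) and first cousins through their mothers (r = 1/8).
r = 1/64 + 1/8 = 0.140625.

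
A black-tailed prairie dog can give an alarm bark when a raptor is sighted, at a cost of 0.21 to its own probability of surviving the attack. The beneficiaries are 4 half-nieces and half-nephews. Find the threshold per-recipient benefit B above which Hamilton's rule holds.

0.42

r to a half-niece or half-nephew = 0.125 (half-aunt/uncle↔niece/nephew: one path of length 3: r = (1/2)^3 = 1/8).
Hamilton's rule with n recipients of equal r: n·r·B > C, so B > C/(n·r) = 0.21/(4·0.125) = 0.42.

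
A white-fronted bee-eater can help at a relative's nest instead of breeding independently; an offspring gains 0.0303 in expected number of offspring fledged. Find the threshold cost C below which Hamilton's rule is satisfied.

0.01515

r to an offspring = 1/2 (one parent–offspring link: r = (1/2)^1 = 1/2).
Hamilton's rule: n·r·B > C, so the trait is favored while C < n·r·B = 1·0.5·0.0303 = 0.01515.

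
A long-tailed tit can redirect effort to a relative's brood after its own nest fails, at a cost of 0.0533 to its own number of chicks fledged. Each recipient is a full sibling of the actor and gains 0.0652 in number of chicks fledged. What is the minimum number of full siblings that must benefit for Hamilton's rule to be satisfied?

r to a full sibling = 1/2 (full sibs share both parents — two paths of length 2: r = 2·(1/2)^2 = 1/2).
Hamilton's rule: n·r·B > C  ⇒  n > C/(r·B) = 0.0533/(0.5·0.0652) = 1.635.
The smallest integer exceeding 1.635 is 2.

2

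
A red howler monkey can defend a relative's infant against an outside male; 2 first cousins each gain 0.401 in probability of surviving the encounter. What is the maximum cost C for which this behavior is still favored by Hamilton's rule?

0.10025

r to a first cousin = 0.125 (first cousins share one grandparent pair — two paths of length 4: r = 2·(1/2)^4 = 1/8).
Hamilton's rule: n·r·B > C, so the trait is favored while C < n·r·B = 2·0.125·0.401 = 0.10025.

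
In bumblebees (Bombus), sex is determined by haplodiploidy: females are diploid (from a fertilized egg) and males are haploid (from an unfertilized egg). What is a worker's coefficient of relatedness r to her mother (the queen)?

One meiotic link between diploid queen and diploid daughter: r = 1/2.

0.5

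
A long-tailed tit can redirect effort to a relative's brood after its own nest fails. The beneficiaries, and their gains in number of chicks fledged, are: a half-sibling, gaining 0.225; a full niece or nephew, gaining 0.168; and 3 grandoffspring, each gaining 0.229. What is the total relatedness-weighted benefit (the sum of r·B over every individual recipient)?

0.27

r to a half-sibling = 1/4 (half-sibs share one parent — one path of length 2: r = (1/2)^2 = 1/4).
r to a full niece or nephew = 1/4 (full aunt/uncle↔niece/nephew: two paths of length 3 through the shared grandparent pair: r = 2·(1/2)^3 = 1/4).
r to a grandoffspring = 0.25 (two parent–offspring links: r = (1/2)^2 = 1/4).
Summing one r·B term per recipient: 1·0.25·0.225 + 1·0.25·0.168 + 3·0.25·0.229 = 0.27.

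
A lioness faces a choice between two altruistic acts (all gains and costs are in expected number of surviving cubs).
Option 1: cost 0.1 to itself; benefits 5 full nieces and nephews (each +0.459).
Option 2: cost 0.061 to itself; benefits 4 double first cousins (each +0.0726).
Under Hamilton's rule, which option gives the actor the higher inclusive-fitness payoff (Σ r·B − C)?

Option 1

Option 1: r to a full niece or nephew = 0.25.
Option 1: Σ r·B − C = (5·0.25·0.459) − 0.1 = 0.47375.
Option 2: r to a double first cousin = 0.25.
Option 2: Σ r·B − C = (4·0.25·0.0726) − 0.061 = 0.0116.
Option 1 has the higher net inclusive-fitness payoff.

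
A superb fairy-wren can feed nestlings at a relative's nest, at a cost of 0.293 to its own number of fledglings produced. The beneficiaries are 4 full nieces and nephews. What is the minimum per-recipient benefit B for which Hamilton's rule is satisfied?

r to a full niece or nephew = 0.25 (full aunt/uncle↔niece/nephew: two paths of length 3 through the shared grandparent pair: r = 2·(1/2)^3 = 1/4).
Hamilton's rule with n recipients of equal r: n·r·B > C, so B > C/(n·r) = 0.293/(4·0.25) = 0.293.

0.293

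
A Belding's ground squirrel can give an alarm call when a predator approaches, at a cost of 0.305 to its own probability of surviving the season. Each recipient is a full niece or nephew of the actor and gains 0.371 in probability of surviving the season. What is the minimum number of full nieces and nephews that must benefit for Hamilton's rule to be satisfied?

r to a full niece or nephew = 0.25 (full aunt/uncle↔niece/nephew: two paths of length 3 through the shared grandparent pair: r = 2·(1/2)^3 = 1/4).
Hamilton's rule: n·r·B > C  ⇒  n > C/(r·B) = 0.305/(0.25·0.371) = 3.288.
The smallest integer exceeding 3.288 is 4.

4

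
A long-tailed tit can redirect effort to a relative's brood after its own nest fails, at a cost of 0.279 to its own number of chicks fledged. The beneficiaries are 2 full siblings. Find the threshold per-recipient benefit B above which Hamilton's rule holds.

0.279

r to a full sibling = 0.5 (full sibs share both parents — two paths of length 2: r = 2·(1/2)^2 = 1/2).
Hamilton's rule with n recipients of equal r: n·r·B > C, so B > C/(n·r) = 0.279/(2·0.5) = 0.279.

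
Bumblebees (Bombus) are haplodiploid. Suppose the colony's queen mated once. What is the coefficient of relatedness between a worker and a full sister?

0.75

Haplodiploid full sisters inherit their father's entire haploid genome identically (contributing 1/2) and on average half of their mother's contribution (1/2 · 1/2 = 1/4); r = 1/2 + 1/4 = 3/4.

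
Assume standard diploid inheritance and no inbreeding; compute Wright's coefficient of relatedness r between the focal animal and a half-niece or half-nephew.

0.125

Half-aunt/uncle↔niece/nephew: one path of length 3: r = (1/2)^3 = 1/8.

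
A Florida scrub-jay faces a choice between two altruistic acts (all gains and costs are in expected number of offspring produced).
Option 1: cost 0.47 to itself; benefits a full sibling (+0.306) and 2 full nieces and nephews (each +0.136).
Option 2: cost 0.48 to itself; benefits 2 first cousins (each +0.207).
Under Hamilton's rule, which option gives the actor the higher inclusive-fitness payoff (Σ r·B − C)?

Option 1: r to a full sibling = 0.5.
Option 1: r to a full niece or nephew = 0.25.
Option 1: Σ r·B − C = (1·0.5·0.306 + 2·0.25·0.136) − 0.47 = -0.249.
Option 2: r to a first cousin = 0.125.
Option 2: Σ r·B − C = (2·0.125·0.207) − 0.48 = -0.42825.
Option 1 has the higher net inclusive-fitness payoff.

Option 1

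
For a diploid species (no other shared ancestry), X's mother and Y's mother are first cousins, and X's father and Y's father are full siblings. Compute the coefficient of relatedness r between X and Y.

Relatedness sums over independent paths through distinct common ancestors.
X and Y are related in two ways: second cousins through their mothers (r = 1/32) and first cousins through their fathers (r = 1/8).
r = 1/32 + 1/8 = 0.15625.

0.15625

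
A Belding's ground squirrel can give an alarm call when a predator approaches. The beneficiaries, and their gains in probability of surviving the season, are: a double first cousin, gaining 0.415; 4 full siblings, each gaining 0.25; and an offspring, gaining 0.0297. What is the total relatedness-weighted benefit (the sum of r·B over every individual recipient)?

r to a double first cousin = 1/4 (double first cousins share both grandparent pairs — four paths of length 4: r = 4·(1/2)^4 = 1/4).
r to a full sibling = 1/2 (full sibs share both parents — two paths of length 2: r = 2·(1/2)^2 = 1/2).
r to an offspring = 1/2 (one parent–offspring link: r = (1/2)^1 = 1/2).
Summing one r·B term per recipient: 1·0.25·0.415 + 4·0.5·0.25 + 1·0.5·0.0297 = 0.6186.

0.6186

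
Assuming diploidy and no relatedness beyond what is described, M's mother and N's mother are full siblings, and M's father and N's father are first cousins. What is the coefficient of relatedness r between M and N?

Independent pedigree routes through distinct common ancestors add.
M and N are related in two ways: first cousins through their mothers (r = 1/8) and second cousins through their fathers (r = 1/32).
r = 1/8 + 1/32 = 0.15625.

0.15625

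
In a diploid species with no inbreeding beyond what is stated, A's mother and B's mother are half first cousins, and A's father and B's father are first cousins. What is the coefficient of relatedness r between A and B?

Relatedness sums over independent paths through distinct common ancestors.
A and B are related in two ways: half second cousins through their mothers (r = 1/64) and second cousins through their fathers (r = 1/32).
r = 1/64 + 1/32 = 0.046875.

0.046875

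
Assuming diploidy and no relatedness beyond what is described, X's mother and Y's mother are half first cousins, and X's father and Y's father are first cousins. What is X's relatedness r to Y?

Independent pedigree routes through distinct common ancestors add.
X and Y are related in two ways: half second cousins through their mothers (r = 1/64) and second cousins through their fathers (r = 1/32).
r = 1/64 + 1/32 = 3/64 = 0.046875.

0.046875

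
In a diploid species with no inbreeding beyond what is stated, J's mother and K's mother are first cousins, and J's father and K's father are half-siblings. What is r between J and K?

Relatedness sums over independent paths through distinct common ancestors.
J and K are related in two ways: second cousins through their mothers (r = 1/32) and half first cousins through their fathers (r = 1/16).
r = 1/32 + 1/16 = 3/32 = 0.09375.

0.09375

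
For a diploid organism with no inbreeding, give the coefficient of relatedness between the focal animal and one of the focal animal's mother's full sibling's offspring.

0.125

Each parent–offspring link contributes a factor of 1/2, and independent paths through distinct common ancestors add.
First cousins share one grandparent pair — two paths of length 4: r = 2·(1/2)^4 = 1/8.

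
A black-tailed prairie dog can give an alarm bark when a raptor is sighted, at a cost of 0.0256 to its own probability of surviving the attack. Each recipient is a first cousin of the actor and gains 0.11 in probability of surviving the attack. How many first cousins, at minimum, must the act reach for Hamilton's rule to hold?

2

r to a first cousin = 0.125 (first cousins share one grandparent pair — two paths of length 4: r = 2·(1/2)^4 = 1/8).
Hamilton's rule: n·r·B > C  ⇒  n > C/(r·B) = 0.0256/(0.125·0.11) = 1.862.
The smallest integer exceeding 1.862 is 2.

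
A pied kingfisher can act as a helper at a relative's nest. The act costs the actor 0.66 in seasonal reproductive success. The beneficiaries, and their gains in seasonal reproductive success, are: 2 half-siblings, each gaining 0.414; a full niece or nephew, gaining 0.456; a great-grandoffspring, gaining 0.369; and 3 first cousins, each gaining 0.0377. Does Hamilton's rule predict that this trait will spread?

No

Hamilton's rule: the trait is favored when the sum of r·B over every recipient exceeds the actor's cost C.
r to a half-sibling = 1/4 (half-sibs share one parent — one path of length 2: r = (1/2)^2 = 1/4).
r to a full niece or nephew = 1/4 (full aunt/uncle↔niece/nephew: two paths of length 3 through the shared grandparent pair: r = 2·(1/2)^3 = 1/4).
r to a great-grandoffspring = 1/8 (three parent–offspring links: r = (1/2)^3 = 1/8).
r to a first cousin = 1/8 (first cousins share one grandparent pair — two paths of length 4: r = 2·(1/2)^4 = 1/8).
Summing one r·B term per recipient: 2·0.25·0.414 + 1·0.25·0.456 + 1·0.125·0.369 + 3·0.125·0.0377 = 0.3812625.
0.3812625 < 0.66: the indirect benefit is less than the cost.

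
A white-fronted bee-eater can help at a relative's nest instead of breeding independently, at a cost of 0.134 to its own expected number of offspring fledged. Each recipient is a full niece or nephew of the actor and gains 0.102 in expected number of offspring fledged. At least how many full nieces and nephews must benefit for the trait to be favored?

6

r to a full niece or nephew = 1/4 (full aunt/uncle↔niece/nephew: two paths of length 3 through the shared grandparent pair: r = 2·(1/2)^3 = 1/4).
Hamilton's rule: n·r·B > C  ⇒  n > C/(r·B) = 0.134/(0.25·0.102) = 5.255.
The smallest integer exceeding 5.255 is 6.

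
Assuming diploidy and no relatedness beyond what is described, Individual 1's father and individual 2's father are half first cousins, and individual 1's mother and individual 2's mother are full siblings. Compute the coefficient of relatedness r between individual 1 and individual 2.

0.140625

Relatedness sums over independent paths through distinct common ancestors.
Individual 1 and individual 2 are related in two ways: half second cousins through their fathers (r = 1/64) and first cousins through their mothers (r = 1/8).
r = 1/64 + 1/8 = 0.140625.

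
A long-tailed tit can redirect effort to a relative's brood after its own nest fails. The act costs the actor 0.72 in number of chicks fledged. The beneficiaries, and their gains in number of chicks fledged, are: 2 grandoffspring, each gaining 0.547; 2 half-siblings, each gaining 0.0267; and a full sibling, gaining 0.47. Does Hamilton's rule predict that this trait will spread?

No

Hamilton's rule: the trait is favored when the sum of r·B over every recipient exceeds the actor's cost C.
r to a grandoffspring = 1/4 (two parent–offspring links: r = (1/2)^2 = 1/4).
r to a half-sibling = 0.25 (half-sibs share one parent — one path of length 2: r = (1/2)^2 = 1/4).
r to a full sibling = 1/2 (full sibs share both parents — two paths of length 2: r = 2·(1/2)^2 = 1/2).
Summing one r·B term per recipient: 2·0.25·0.547 + 2·0.25·0.0267 + 1·0.5·0.47 = 0.52185.
0.52185 < 0.72: the indirect benefit is less than the cost.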